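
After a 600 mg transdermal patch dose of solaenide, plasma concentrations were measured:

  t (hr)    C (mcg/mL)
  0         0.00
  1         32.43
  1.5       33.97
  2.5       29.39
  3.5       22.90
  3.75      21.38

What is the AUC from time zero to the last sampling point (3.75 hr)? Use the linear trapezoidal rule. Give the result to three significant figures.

Trapezoidal AUC_0→3.75:
  [0→1]: (0.00+32.43)/2 × 1 = 16.215
  [1→1.5]: (32.43+33.97)/2 × 0.5 = 16.6
  [1.5→2.5]: (33.97+29.39)/2 × 1 = 31.68
  [2.5→3.5]: (29.39+22.90)/2 × 1 = 26.145
  [3.5→3.75]: (22.90+21.38)/2 × 0.25 = 5.535
  Sum = 96.175 mcg/mL·hr

AUC = 96.2 mcg/mL·hr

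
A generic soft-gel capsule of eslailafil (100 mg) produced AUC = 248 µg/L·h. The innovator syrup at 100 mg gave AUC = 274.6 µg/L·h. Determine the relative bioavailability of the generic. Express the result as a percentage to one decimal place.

F_rel = (AUC_test/D_test) / (AUC_ref/D_ref)
      = (248/100) / (274.6/100)
      = 2.48 / 2.746 = 0.9031 = 90.31%

F_rel = 90.3%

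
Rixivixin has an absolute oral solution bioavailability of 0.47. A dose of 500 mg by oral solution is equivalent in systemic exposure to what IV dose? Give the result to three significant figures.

Systemic exposure from an extravascular dose = F × D_ev, so the equivalent IV dose is F × D_ev.
D_iv = F × D_ev = 0.47 × 500 = 235 mg

D_iv = 235 mg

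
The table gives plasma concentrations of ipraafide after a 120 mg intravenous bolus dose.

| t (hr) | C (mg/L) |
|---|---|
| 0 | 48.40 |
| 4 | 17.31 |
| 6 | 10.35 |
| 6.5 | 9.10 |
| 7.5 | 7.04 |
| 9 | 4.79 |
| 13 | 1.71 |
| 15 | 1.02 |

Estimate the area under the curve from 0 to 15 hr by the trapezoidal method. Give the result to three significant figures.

AUC = 197 mg/L·hr

Trapezoidal AUC_0→15:
  [0→4]: (48.40+17.31)/2 × 4 = 131.42
  [4→6]: (17.31+10.35)/2 × 2 = 27.66
  [6→6.5]: (10.35+9.10)/2 × 0.5 = 4.8625
  [6.5→7.5]: (9.10+7.04)/2 × 1 = 8.07
  [7.5→9]: (7.04+4.79)/2 × 1.5 = 8.8725
  [9→13]: (4.79+1.71)/2 × 4 = 13.0
  [13→15]: (1.71+1.02)/2 × 2 = 2.73
  Sum = 196.615 mg/L·hr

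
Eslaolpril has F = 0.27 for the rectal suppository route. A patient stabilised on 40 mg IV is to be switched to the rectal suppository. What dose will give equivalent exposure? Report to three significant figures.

D_rectal = 148 mg

For equal systemic exposure: F × D_ev = D_iv
D_ev = D_iv / F = 40 / 0.27 = 148.148 mg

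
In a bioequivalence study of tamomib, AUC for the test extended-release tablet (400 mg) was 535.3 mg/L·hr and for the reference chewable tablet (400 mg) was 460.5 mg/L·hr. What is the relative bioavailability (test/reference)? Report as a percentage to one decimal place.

F_rel = 116.2%

F_rel = (AUC_test/D_test) / (AUC_ref/D_ref)
      = (535.3/400) / (460.5/400)
      = 1.33825 / 1.15125 = 1.1624 = 116.24%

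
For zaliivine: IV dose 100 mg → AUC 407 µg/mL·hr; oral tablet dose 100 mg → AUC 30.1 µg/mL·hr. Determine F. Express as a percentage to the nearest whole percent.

F = (AUC_ev / D_ev) / (AUC_iv / D_iv)
  = (30.1/100) / (407/100)
  = 0.301 / 4.07 = 0.0740
  = 7.40%

F = 7%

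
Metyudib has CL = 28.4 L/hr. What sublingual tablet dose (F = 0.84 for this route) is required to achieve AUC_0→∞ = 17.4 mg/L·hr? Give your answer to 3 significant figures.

Dose = CL × AUC_0→∞ / F
     = 28.4 × 17.4 / 0.84 = 588.286 mg

Dose = 588 mg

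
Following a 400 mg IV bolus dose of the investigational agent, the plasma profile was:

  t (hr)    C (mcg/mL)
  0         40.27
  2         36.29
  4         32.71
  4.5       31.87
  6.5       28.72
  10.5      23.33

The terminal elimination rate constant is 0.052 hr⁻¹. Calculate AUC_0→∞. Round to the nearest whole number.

AUC = 775 mcg/mL·hr

Trapezoidal AUC_0→10.5:
  [0→2]: (40.27+36.29)/2 × 2 = 76.56
  [2→4]: (36.29+32.71)/2 × 2 = 69.0
  [4→4.5]: (32.71+31.87)/2 × 0.5 = 16.145
  [4.5→6.5]: (31.87+28.72)/2 × 2 = 60.59
  [6.5→10.5]: (28.72+23.33)/2 × 4 = 104.1
  Sum = 326.395 mcg/mL·hr
Extrapolated tail: C_last / k_e = 23.33 / 0.052 = 448.654
AUC_0→∞ = 326.395 + 448.654 = 775.049 mcg/mL·hr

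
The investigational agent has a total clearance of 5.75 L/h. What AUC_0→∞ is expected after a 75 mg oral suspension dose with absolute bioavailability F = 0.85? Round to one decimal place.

AUC = 11.1 mg/L·h

AUC_0→∞ = F × Dose / CL
        = 0.85 × 75 / 5.75 = 11.087 mg/L·h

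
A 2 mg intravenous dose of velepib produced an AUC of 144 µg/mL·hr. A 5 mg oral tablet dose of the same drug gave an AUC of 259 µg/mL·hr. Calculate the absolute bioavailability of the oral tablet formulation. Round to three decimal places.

F = 0.719

F = (AUC_ev / D_ev) / (AUC_iv / D_iv)
  = (259/5) / (144/2)
  = 51.8 / 72 = 0.7194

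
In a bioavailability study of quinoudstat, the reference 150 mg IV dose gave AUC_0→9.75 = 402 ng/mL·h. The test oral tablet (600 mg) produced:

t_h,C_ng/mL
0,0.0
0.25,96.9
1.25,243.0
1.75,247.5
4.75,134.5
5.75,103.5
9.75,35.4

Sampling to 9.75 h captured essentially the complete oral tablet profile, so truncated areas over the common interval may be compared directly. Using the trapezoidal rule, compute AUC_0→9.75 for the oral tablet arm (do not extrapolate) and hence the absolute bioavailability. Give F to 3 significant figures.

Trapezoidal AUC_0→9.75 (oral tablet):
  [0→0.25]: (0.0+96.9)/2 × 0.25 = 12.1125
  [0.25→1.25]: (96.9+243.0)/2 × 1 = 169.95
  [1.25→1.75]: (243.0+247.5)/2 × 0.5 = 122.625
  [1.75→4.75]: (247.5+134.5)/2 × 3 = 573.0
  [4.75→5.75]: (134.5+103.5)/2 × 1 = 119.0
  [5.75→9.75]: (103.5+35.4)/2 × 4 = 277.8
  Sum = 1274.4875 ng/mL·h
F = (AUC_ev/D_ev)/(AUC_iv/D_iv) = (1274.4875/600)/(402/150) = 2.12415/2.68 = 0.7926

F = 0.793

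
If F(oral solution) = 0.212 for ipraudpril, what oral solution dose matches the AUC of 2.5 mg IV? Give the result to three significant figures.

For equal systemic exposure: F × D_ev = D_iv
D_ev = D_iv / F = 2.5 / 0.212 = 11.7925 mg

D_oral = 11.8 mg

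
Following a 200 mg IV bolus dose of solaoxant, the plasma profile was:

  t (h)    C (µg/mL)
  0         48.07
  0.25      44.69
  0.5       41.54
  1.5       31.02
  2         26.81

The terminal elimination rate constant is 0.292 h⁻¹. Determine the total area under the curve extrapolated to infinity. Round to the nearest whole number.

AUC = 165 µg/mL·h

Trapezoidal AUC_0→2:
  [0→0.25]: (48.07+44.69)/2 × 0.25 = 11.595
  [0.25→0.5]: (44.69+41.54)/2 × 0.25 = 10.77875
  [0.5→1.5]: (41.54+31.02)/2 × 1 = 36.28
  [1.5→2]: (31.02+26.81)/2 × 0.5 = 14.4575
  Sum = 73.11125 µg/mL·h
Extrapolated tail: C_last / k_e = 26.81 / 0.292 = 91.815
AUC_0→∞ = 73.11125 + 91.815 = 164.92625 µg/mL·h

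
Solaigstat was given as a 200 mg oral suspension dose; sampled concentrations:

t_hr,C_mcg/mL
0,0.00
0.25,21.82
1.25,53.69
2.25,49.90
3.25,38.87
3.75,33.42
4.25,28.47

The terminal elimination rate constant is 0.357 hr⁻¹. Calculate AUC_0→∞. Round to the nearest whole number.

Trapezoidal AUC_0→4.25:
  [0→0.25]: (0.00+21.82)/2 × 0.25 = 2.7275
  [0.25→1.25]: (21.82+53.69)/2 × 1 = 37.755
  [1.25→2.25]: (53.69+49.90)/2 × 1 = 51.795
  [2.25→3.25]: (49.90+38.87)/2 × 1 = 44.385
  [3.25→3.75]: (38.87+33.42)/2 × 0.5 = 18.0725
  [3.75→4.25]: (33.42+28.47)/2 × 0.5 = 15.4725
  Sum = 170.2075 mcg/mL·hr
Extrapolated tail: C_last / k_e = 28.47 / 0.357 = 79.748
AUC_0→∞ = 170.2075 + 79.748 = 249.9555 mcg/mL·hr

AUC = 250 mcg/mL·hr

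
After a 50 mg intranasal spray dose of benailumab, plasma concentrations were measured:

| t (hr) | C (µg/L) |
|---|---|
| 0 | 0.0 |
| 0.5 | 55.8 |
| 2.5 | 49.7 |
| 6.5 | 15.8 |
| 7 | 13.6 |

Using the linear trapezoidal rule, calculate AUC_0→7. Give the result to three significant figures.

Trapezoidal AUC_0→7:
  [0→0.5]: (0.0+55.8)/2 × 0.5 = 13.95
  [0.5→2.5]: (55.8+49.7)/2 × 2 = 105.5
  [2.5→6.5]: (49.7+15.8)/2 × 4 = 131.0
  [6.5→7]: (15.8+13.6)/2 × 0.5 = 7.35
  Sum = 257.8 µg/L·hr

AUC = 258 µg/L·hr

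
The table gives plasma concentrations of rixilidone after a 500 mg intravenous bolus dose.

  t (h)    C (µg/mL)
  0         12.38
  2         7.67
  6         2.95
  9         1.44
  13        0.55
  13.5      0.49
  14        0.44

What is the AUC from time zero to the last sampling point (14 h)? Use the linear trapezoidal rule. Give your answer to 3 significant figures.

AUC = 52.3 µg/mL·h

Trapezoidal AUC_0→14:
  [0→2]: (12.38+7.67)/2 × 2 = 20.05
  [2→6]: (7.67+2.95)/2 × 4 = 21.24
  [6→9]: (2.95+1.44)/2 × 3 = 6.585
  [9→13]: (1.44+0.55)/2 × 4 = 3.98
  [13→13.5]: (0.55+0.49)/2 × 0.5 = 0.26
  [13.5→14]: (0.49+0.44)/2 × 0.5 = 0.2325
  Sum = 52.3475 µg/mL·h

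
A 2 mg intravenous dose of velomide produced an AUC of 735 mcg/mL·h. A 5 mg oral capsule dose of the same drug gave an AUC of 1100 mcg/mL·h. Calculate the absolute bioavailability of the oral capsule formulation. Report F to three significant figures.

F = (AUC_ev / D_ev) / (AUC_iv / D_iv)
  = (1100/5) / (735/2)
  = 220 / 367.5 = 0.5986

F = 0.599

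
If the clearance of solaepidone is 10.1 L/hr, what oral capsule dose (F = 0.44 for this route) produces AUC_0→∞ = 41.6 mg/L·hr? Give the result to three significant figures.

Dose = 955 mg

Dose = CL × AUC_0→∞ / F
     = 10.1 × 41.6 / 0.44 = 954.909 mg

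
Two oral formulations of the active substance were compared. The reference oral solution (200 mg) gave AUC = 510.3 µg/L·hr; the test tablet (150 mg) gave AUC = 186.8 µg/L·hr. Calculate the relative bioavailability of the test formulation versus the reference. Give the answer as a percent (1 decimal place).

F_rel = (AUC_test/D_test) / (AUC_ref/D_ref)
      = (186.8/150) / (510.3/200)
      = 1.24533 / 2.5515 = 0.4881 = 48.81%

F_rel = 48.8%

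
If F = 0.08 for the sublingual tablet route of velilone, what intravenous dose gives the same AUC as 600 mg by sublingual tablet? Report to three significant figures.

Systemic exposure from an extravascular dose = F × D_ev, so the equivalent IV dose is F × D_ev.
D_iv = F × D_ev = 0.08 × 600 = 48 mg

D_iv = 48.0 mg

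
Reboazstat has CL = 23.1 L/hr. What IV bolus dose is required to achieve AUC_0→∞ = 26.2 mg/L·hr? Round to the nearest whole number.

Dose_iv = CL × AUC_0→∞
     = 23.1 × 26.2 = 605.22 mg

Dose = 605 mg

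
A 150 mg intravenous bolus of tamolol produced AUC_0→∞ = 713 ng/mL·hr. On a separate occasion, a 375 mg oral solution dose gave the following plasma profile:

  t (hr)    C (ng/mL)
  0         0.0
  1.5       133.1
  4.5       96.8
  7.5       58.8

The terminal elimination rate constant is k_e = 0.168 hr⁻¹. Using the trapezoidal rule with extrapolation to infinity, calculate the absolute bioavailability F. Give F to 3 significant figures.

F = 0.577

Trapezoidal AUC_0→7.5 (oral solution):
  [0→1.5]: (0.0+133.1)/2 × 1.5 = 99.825
  [1.5→4.5]: (133.1+96.8)/2 × 3 = 344.85
  [4.5→7.5]: (96.8+58.8)/2 × 3 = 233.4
  Sum = 678.075 ng/mL·hr
Tail: C_last/k_e = 58.8/0.168 = 350.000
AUC_0→∞ (oral solution) = 678.075 + 350.000 = 1028.075 ng/mL·hr
F = (AUC_ev/D_ev)/(AUC_iv/D_iv) = (1028.075/375)/(713/150) = 2.74153/4.75333 = 0.5768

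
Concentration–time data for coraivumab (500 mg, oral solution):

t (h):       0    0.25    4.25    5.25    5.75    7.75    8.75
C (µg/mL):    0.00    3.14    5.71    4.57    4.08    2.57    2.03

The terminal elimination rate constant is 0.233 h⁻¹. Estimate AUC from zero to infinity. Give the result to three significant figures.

Trapezoidal AUC_0→8.75:
  [0→0.25]: (0.00+3.14)/2 × 0.25 = 0.3925
  [0.25→4.25]: (3.14+5.71)/2 × 4 = 17.7
  [4.25→5.25]: (5.71+4.57)/2 × 1 = 5.14
  [5.25→5.75]: (4.57+4.08)/2 × 0.5 = 2.1625
  [5.75→7.75]: (4.08+2.57)/2 × 2 = 6.65
  [7.75→8.75]: (2.57+2.03)/2 × 1 = 2.3
  Sum = 34.345 µg/mL·h
Extrapolated tail: C_last / k_e = 2.03 / 0.233 = 8.712
AUC_0→∞ = 34.345 + 8.712 = 43.057 µg/mL·h

AUC = 43.1 µg/mL·h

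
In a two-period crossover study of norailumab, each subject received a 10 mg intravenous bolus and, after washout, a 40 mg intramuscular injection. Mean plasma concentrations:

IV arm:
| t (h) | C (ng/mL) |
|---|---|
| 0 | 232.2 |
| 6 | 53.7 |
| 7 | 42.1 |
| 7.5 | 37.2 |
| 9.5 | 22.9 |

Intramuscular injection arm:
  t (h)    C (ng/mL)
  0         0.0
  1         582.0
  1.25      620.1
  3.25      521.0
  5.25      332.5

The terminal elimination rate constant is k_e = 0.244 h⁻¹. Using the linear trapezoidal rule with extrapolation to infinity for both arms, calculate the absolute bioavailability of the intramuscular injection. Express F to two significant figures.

Trapezoidal AUC_0→9.5 (IV):
  [0→6]: (232.2+53.7)/2 × 6 = 857.7
  [6→7]: (53.7+42.1)/2 × 1 = 47.9
  [7→7.5]: (42.1+37.2)/2 × 0.5 = 19.825
  [7.5→9.5]: (37.2+22.9)/2 × 2 = 60.1
  Sum = 985.525 ng/mL·h
IV tail: 22.9/0.244 = 93.852; AUC_iv,0→∞ = 985.525 + 93.852 = 1079.377 ng/mL·h
Trapezoidal AUC_0→5.25 (intramuscular injection):
  [0→1]: (0.0+582.0)/2 × 1 = 291.0
  [1→1.25]: (582.0+620.1)/2 × 0.25 = 150.2625
  [1.25→3.25]: (620.1+521.0)/2 × 2 = 1141.1
  [3.25→5.25]: (521.0+332.5)/2 × 2 = 853.5
  Sum = 2435.8625 ng/mL·h
intramuscular injection tail: 332.5/0.244 = 1362.705; AUC_ev,0→∞ = 2435.8625 + 1362.705 = 3798.5675 ng/mL·h
F = (AUC_ev/D_ev)/(AUC_iv/D_iv) = (3798.5675/40)/(1079.377/10) = 94.9642/107.9377 = 0.8798

F = 0.88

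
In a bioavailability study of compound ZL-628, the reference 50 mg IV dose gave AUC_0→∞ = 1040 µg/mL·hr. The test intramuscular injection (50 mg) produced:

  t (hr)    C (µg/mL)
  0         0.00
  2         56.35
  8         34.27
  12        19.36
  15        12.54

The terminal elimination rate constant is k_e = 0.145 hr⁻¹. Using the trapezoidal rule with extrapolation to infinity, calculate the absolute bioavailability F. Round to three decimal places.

F = 0.548

Trapezoidal AUC_0→15 (intramuscular injection):
  [0→2]: (0.00+56.35)/2 × 2 = 56.35
  [2→8]: (56.35+34.27)/2 × 6 = 271.86
  [8→12]: (34.27+19.36)/2 × 4 = 107.26
  [12→15]: (19.36+12.54)/2 × 3 = 47.85
  Sum = 483.32 µg/mL·hr
Tail: C_last/k_e = 12.54/0.145 = 86.483
AUC_0→∞ (intramuscular injection) = 483.32 + 86.483 = 569.803 µg/mL·hr
F = (AUC_ev/D_ev)/(AUC_iv/D_iv) = (569.803/50)/(1040/50) = 11.39606/20.8 = 0.5479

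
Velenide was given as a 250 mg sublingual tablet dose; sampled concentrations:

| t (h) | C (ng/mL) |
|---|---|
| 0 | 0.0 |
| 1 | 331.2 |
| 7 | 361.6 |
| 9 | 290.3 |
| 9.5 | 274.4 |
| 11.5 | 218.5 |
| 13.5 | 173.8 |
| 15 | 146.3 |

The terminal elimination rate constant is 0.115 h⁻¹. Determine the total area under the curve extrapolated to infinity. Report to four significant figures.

AUC = 5435 ng/mL·h

Trapezoidal AUC_0→15:
  [0→1]: (0.0+331.2)/2 × 1 = 165.6
  [1→7]: (331.2+361.6)/2 × 6 = 2078.4
  [7→9]: (361.6+290.3)/2 × 2 = 651.9
  [9→9.5]: (290.3+274.4)/2 × 0.5 = 141.175
  [9.5→11.5]: (274.4+218.5)/2 × 2 = 492.9
  [11.5→13.5]: (218.5+173.8)/2 × 2 = 392.3
  [13.5→15]: (173.8+146.3)/2 × 1.5 = 240.075
  Sum = 4162.35 ng/mL·h
Extrapolated tail: C_last / k_e = 146.3 / 0.115 = 1272.174
AUC_0→∞ = 4162.35 + 1272.174 = 5434.524 ng/mL·h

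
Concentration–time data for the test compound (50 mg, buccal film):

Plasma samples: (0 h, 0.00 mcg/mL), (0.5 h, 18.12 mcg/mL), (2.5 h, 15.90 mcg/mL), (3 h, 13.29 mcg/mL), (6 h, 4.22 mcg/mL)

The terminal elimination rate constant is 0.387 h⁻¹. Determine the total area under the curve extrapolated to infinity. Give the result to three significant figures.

AUC = 83.0 mcg/mL·h

Trapezoidal AUC_0→6:
  [0→0.5]: (0.00+18.12)/2 × 0.5 = 4.53
  [0.5→2.5]: (18.12+15.90)/2 × 2 = 34.02
  [2.5→3]: (15.90+13.29)/2 × 0.5 = 7.2975
  [3→6]: (13.29+4.22)/2 × 3 = 26.265
  Sum = 72.1125 mcg/mL·h
Extrapolated tail: C_last / k_e = 4.22 / 0.387 = 10.904
AUC_0→∞ = 72.1125 + 10.904 = 83.0165 mcg/mL·h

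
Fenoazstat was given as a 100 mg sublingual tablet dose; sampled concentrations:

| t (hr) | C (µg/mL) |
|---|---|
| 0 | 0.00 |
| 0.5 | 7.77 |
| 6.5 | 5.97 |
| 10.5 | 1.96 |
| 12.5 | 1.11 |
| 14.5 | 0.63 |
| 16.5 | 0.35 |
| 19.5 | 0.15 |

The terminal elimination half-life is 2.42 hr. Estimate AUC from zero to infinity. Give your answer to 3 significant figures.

AUC = 66.1 µg/mL·hr

Trapezoidal AUC_0→19.5:
  [0→0.5]: (0.00+7.77)/2 × 0.5 = 1.9425
  [0.5→6.5]: (7.77+5.97)/2 × 6 = 41.22
  [6.5→10.5]: (5.97+1.96)/2 × 4 = 15.86
  [10.5→12.5]: (1.96+1.11)/2 × 2 = 3.07
  [12.5→14.5]: (1.11+0.63)/2 × 2 = 1.74
  [14.5→16.5]: (0.63+0.35)/2 × 2 = 0.98
  [16.5→19.5]: (0.35+0.15)/2 × 3 = 0.75
  Sum = 65.5625 µg/mL·hr
k_e = ln2 / t½ = 0.693147 / 2.42 = 0.2864 hr^-1
Extrapolated tail: C_last / k_e = 0.15 / 0.2864 = 0.524
AUC_0→∞ = 65.5625 + 0.524 = 66.0865 µg/mL·hr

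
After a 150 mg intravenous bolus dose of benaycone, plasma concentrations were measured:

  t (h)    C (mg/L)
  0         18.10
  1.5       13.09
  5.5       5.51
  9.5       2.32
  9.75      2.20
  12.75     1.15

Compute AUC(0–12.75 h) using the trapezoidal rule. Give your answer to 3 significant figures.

AUC = 81.8 mg/L·h

Trapezoidal AUC_0→12.75:
  [0→1.5]: (18.10+13.09)/2 × 1.5 = 23.3925
  [1.5→5.5]: (13.09+5.51)/2 × 4 = 37.2
  [5.5→9.5]: (5.51+2.32)/2 × 4 = 15.66
  [9.5→9.75]: (2.32+2.20)/2 × 0.25 = 0.565
  [9.75→12.75]: (2.20+1.15)/2 × 3 = 5.025
  Sum = 81.8425 mg/L·h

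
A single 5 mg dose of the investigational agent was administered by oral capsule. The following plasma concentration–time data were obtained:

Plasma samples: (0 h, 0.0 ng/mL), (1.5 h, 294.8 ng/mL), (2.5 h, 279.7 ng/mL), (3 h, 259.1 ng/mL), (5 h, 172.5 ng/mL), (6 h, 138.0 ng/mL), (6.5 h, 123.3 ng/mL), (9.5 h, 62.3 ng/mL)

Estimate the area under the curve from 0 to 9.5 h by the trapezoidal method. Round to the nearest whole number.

AUC = 1574 ng/mL·h

Trapezoidal AUC_0→9.5:
  [0→1.5]: (0.0+294.8)/2 × 1.5 = 221.1
  [1.5→2.5]: (294.8+279.7)/2 × 1 = 287.25
  [2.5→3]: (279.7+259.1)/2 × 0.5 = 134.7
  [3→5]: (259.1+172.5)/2 × 2 = 431.6
  [5→6]: (172.5+138.0)/2 × 1 = 155.25
  [6→6.5]: (138.0+123.3)/2 × 0.5 = 65.325
  [6.5→9.5]: (123.3+62.3)/2 × 3 = 278.4
  Sum = 1573.625 ng/mL·h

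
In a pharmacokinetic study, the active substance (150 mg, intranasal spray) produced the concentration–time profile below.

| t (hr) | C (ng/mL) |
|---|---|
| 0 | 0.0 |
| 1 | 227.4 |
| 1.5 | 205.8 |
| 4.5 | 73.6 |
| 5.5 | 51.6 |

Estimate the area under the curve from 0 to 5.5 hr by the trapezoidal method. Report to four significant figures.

Trapezoidal AUC_0→5.5:
  [0→1]: (0.0+227.4)/2 × 1 = 113.7
  [1→1.5]: (227.4+205.8)/2 × 0.5 = 108.3
  [1.5→4.5]: (205.8+73.6)/2 × 3 = 419.1
  [4.5→5.5]: (73.6+51.6)/2 × 1 = 62.6
  Sum = 703.7 ng/mL·hr

AUC = 703.7 ng/mL·hr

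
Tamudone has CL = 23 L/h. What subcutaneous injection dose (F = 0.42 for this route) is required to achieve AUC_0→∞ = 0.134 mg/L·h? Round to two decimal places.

Dose = 7.34 mg

Dose = CL × AUC_0→∞ / F
     = 23 × 0.134 / 0.42 = 7.3381 mg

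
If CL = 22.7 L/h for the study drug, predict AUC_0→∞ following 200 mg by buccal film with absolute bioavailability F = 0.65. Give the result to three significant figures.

AUC_0→∞ = F × Dose / CL
        = 0.65 × 200 / 22.7 = 5.72687 mg/L·h

AUC = 5.73 mg/L·h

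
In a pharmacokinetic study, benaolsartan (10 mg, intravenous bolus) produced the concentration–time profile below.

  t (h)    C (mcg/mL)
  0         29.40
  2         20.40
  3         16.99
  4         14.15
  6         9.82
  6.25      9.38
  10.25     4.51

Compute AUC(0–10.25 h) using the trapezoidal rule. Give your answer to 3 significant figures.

AUC = 138 mcg/mL·h

Trapezoidal AUC_0→10.25:
  [0→2]: (29.40+20.40)/2 × 2 = 49.8
  [2→3]: (20.40+16.99)/2 × 1 = 18.695
  [3→4]: (16.99+14.15)/2 × 1 = 15.57
  [4→6]: (14.15+9.82)/2 × 2 = 23.97
  [6→6.25]: (9.82+9.38)/2 × 0.25 = 2.4
  [6.25→10.25]: (9.38+4.51)/2 × 4 = 27.78
  Sum = 138.215 mcg/mL·h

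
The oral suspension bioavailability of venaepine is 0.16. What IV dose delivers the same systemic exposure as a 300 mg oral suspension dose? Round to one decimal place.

Systemic exposure from an extravascular dose = F × D_ev, so the equivalent IV dose is F × D_ev.
D_iv = F × D_ev = 0.16 × 300 = 48 mg

D_iv = 48.0 mg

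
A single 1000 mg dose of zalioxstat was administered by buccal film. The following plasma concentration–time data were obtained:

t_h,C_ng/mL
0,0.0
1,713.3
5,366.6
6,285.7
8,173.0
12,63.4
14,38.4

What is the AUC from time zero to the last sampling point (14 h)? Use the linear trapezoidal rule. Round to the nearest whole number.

AUC = 3876 ng/mL·h

Trapezoidal AUC_0→14:
  [0→1]: (0.0+713.3)/2 × 1 = 356.65
  [1→5]: (713.3+366.6)/2 × 4 = 2159.8
  [5→6]: (366.6+285.7)/2 × 1 = 326.15
  [6→8]: (285.7+173.0)/2 × 2 = 458.7
  [8→12]: (173.0+63.4)/2 × 4 = 472.8
  [12→14]: (63.4+38.4)/2 × 2 = 101.8
  Sum = 3875.9 ng/mL·h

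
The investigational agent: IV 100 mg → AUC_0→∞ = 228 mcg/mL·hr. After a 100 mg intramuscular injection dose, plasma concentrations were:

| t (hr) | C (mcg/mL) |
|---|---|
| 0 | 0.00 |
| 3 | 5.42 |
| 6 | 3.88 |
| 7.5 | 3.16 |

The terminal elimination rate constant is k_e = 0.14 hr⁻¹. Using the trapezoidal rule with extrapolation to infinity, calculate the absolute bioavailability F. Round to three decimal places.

Trapezoidal AUC_0→7.5 (intramuscular injection):
  [0→3]: (0.00+5.42)/2 × 3 = 8.13
  [3→6]: (5.42+3.88)/2 × 3 = 13.95
  [6→7.5]: (3.88+3.16)/2 × 1.5 = 5.28
  Sum = 27.36 mcg/mL·hr
Tail: C_last/k_e = 3.16/0.14 = 22.571
AUC_0→∞ (intramuscular injection) = 27.36 + 22.571 = 49.931 mcg/mL·hr
F = (AUC_ev/D_ev)/(AUC_iv/D_iv) = (49.931/100)/(228/100) = 0.49931/2.28 = 0.2190

F = 0.219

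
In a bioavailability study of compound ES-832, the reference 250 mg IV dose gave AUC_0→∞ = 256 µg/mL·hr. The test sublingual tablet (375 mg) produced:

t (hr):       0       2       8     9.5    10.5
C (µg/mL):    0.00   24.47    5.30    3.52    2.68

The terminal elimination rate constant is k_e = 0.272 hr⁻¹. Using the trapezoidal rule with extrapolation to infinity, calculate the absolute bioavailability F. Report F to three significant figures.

Trapezoidal AUC_0→10.5 (sublingual tablet):
  [0→2]: (0.00+24.47)/2 × 2 = 24.47
  [2→8]: (24.47+5.30)/2 × 6 = 89.31
  [8→9.5]: (5.30+3.52)/2 × 1.5 = 6.615
  [9.5→10.5]: (3.52+2.68)/2 × 1 = 3.1
  Sum = 123.495 µg/mL·hr
Tail: C_last/k_e = 2.68/0.272 = 9.853
AUC_0→∞ (sublingual tablet) = 123.495 + 9.853 = 133.348 µg/mL·hr
F = (AUC_ev/D_ev)/(AUC_iv/D_iv) = (133.348/375)/(256/250) = 0.355595/1.024 = 0.3473

F = 0.347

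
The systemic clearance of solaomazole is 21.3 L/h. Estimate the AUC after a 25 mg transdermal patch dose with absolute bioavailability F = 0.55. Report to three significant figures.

AUC_0→∞ = F × Dose / CL
        = 0.55 × 25 / 21.3 = 0.64554 mg/L·h

AUC = 0.646 mg/L·h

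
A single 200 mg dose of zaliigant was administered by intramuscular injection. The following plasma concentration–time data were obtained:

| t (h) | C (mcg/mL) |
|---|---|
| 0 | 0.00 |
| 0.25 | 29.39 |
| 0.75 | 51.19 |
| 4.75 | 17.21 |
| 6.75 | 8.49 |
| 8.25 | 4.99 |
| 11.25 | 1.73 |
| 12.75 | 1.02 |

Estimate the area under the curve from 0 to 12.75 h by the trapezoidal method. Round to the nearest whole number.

Trapezoidal AUC_0→12.75:
  [0→0.25]: (0.00+29.39)/2 × 0.25 = 3.67375
  [0.25→0.75]: (29.39+51.19)/2 × 0.5 = 20.145
  [0.75→4.75]: (51.19+17.21)/2 × 4 = 136.8
  [4.75→6.75]: (17.21+8.49)/2 × 2 = 25.7
  [6.75→8.25]: (8.49+4.99)/2 × 1.5 = 10.11
  [8.25→11.25]: (4.99+1.73)/2 × 3 = 10.08
  [11.25→12.75]: (1.73+1.02)/2 × 1.5 = 2.0625
  Sum = 208.57125 mcg/mL·h

AUC = 209 mcg/mL·h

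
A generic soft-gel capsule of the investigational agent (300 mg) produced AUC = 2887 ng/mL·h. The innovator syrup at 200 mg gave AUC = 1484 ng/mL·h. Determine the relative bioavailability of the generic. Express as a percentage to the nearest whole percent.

F_rel = 130%

F_rel = (AUC_test/D_test) / (AUC_ref/D_ref)
      = (2887/300) / (1484/200)
      = 9.62333 / 7.42 = 1.2969 = 129.69%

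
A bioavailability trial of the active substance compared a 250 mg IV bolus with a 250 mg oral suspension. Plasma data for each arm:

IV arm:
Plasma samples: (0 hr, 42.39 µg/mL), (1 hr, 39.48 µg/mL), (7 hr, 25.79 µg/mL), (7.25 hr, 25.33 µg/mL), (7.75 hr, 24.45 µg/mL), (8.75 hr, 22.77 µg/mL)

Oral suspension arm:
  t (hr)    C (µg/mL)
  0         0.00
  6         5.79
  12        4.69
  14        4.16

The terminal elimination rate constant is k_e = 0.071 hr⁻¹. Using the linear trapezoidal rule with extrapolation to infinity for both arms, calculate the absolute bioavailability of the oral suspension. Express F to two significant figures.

F = 0.19

Trapezoidal AUC_0→8.75 (IV):
  [0→1]: (42.39+39.48)/2 × 1 = 40.935
  [1→7]: (39.48+25.79)/2 × 6 = 195.81
  [7→7.25]: (25.79+25.33)/2 × 0.25 = 6.39
  [7.25→7.75]: (25.33+24.45)/2 × 0.5 = 12.445
  [7.75→8.75]: (24.45+22.77)/2 × 1 = 23.61
  Sum = 279.19 µg/mL·hr
IV tail: 22.77/0.071 = 320.704; AUC_iv,0→∞ = 279.19 + 320.704 = 599.894 µg/mL·hr
Trapezoidal AUC_0→14 (oral suspension):
  [0→6]: (0.00+5.79)/2 × 6 = 17.37
  [6→12]: (5.79+4.69)/2 × 6 = 31.44
  [12→14]: (4.69+4.16)/2 × 2 = 8.85
  Sum = 57.66 µg/mL·hr
oral suspension tail: 4.16/0.071 = 58.592; AUC_ev,0→∞ = 57.66 + 58.592 = 116.252 µg/mL·hr
F = (AUC_ev/D_ev)/(AUC_iv/D_iv) = (116.252/250)/(599.894/250) = 0.465008/2.399576 = 0.1938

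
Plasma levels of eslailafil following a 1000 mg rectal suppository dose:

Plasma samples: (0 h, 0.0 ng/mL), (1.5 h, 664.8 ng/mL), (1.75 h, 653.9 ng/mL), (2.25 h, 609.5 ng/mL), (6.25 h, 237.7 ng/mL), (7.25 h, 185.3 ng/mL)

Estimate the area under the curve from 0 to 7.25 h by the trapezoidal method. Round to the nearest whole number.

Trapezoidal AUC_0→7.25:
  [0→1.5]: (0.0+664.8)/2 × 1.5 = 498.6
  [1.5→1.75]: (664.8+653.9)/2 × 0.25 = 164.8375
  [1.75→2.25]: (653.9+609.5)/2 × 0.5 = 315.85
  [2.25→6.25]: (609.5+237.7)/2 × 4 = 1694.4
  [6.25→7.25]: (237.7+185.3)/2 × 1 = 211.5
  Sum = 2885.1875 ng/mL·h

AUC = 2885 ng/mL·h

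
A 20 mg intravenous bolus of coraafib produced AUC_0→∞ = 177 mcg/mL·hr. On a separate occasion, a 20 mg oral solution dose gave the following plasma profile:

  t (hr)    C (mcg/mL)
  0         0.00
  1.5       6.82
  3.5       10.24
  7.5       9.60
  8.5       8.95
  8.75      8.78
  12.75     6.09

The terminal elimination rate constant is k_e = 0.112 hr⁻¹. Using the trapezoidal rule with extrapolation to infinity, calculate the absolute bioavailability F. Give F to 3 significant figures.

Trapezoidal AUC_0→12.75 (oral solution):
  [0→1.5]: (0.00+6.82)/2 × 1.5 = 5.115
  [1.5→3.5]: (6.82+10.24)/2 × 2 = 17.06
  [3.5→7.5]: (10.24+9.60)/2 × 4 = 39.68
  [7.5→8.5]: (9.60+8.95)/2 × 1 = 9.275
  [8.5→8.75]: (8.95+8.78)/2 × 0.25 = 2.21625
  [8.75→12.75]: (8.78+6.09)/2 × 4 = 29.74
  Sum = 103.08625 mcg/mL·hr
Tail: C_last/k_e = 6.09/0.112 = 54.375
AUC_0→∞ (oral solution) = 103.08625 + 54.375 = 157.46125 mcg/mL·hr
F = (AUC_ev/D_ev)/(AUC_iv/D_iv) = (157.46125/20)/(177/20) = 7.8730625/8.85 = 0.8896

F = 0.890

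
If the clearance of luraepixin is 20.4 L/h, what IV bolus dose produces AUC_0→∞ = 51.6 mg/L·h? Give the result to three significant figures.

Dose = 1050 mg

Dose_iv = CL × AUC_0→∞
     = 20.4 × 51.6 = 1052.64 mg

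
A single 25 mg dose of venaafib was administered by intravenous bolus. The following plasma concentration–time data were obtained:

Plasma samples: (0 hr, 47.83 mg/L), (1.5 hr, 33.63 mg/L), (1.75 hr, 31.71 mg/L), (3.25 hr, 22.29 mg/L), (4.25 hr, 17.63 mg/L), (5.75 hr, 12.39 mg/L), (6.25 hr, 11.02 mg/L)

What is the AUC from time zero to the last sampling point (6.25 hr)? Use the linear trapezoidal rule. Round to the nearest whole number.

Trapezoidal AUC_0→6.25:
  [0→1.5]: (47.83+33.63)/2 × 1.5 = 61.095
  [1.5→1.75]: (33.63+31.71)/2 × 0.25 = 8.1675
  [1.75→3.25]: (31.71+22.29)/2 × 1.5 = 40.5
  [3.25→4.25]: (22.29+17.63)/2 × 1 = 19.96
  [4.25→5.75]: (17.63+12.39)/2 × 1.5 = 22.515
  [5.75→6.25]: (12.39+11.02)/2 × 0.5 = 5.8525
  Sum = 158.09 mg/L·hr

AUC = 158 mg/L·hr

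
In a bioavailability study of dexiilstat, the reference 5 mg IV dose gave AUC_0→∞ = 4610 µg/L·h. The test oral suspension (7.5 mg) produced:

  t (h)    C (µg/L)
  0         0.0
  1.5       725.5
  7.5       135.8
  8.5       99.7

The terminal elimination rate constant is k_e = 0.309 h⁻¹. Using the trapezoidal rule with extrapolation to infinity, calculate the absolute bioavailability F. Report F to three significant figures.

F = 0.516

Trapezoidal AUC_0→8.5 (oral suspension):
  [0→1.5]: (0.0+725.5)/2 × 1.5 = 544.125
  [1.5→7.5]: (725.5+135.8)/2 × 6 = 2583.9
  [7.5→8.5]: (135.8+99.7)/2 × 1 = 117.75
  Sum = 3245.775 µg/L·h
Tail: C_last/k_e = 99.7/0.309 = 322.654
AUC_0→∞ (oral suspension) = 3245.775 + 322.654 = 3568.429 µg/L·h
F = (AUC_ev/D_ev)/(AUC_iv/D_iv) = (3568.429/7.5)/(4610/5) = 475.791/922 = 0.5160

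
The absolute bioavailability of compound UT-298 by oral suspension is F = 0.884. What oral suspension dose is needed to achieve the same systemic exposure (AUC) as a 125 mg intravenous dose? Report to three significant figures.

D_oral = 141 mg

For equal systemic exposure: F × D_ev = D_iv
D_ev = D_iv / F = 125 / 0.884 = 141.403 mg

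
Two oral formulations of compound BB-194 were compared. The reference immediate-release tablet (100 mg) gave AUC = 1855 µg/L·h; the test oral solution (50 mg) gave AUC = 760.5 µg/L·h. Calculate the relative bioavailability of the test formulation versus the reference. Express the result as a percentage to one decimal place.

F_rel = 82.0%

F_rel = (AUC_test/D_test) / (AUC_ref/D_ref)
      = (760.5/50) / (1855/100)
      = 15.21 / 18.55 = 0.8199 = 81.99%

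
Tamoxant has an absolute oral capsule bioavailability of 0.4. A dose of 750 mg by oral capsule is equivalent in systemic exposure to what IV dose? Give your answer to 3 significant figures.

Systemic exposure from an extravascular dose = F × D_ev, so the equivalent IV dose is F × D_ev.
D_iv = F × D_ev = 0.4 × 750 = 300 mg

D_iv = 300 mg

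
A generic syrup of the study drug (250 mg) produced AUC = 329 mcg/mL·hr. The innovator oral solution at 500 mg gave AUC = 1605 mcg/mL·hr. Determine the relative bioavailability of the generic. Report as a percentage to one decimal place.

F_rel = 41.0%

F_rel = (AUC_test/D_test) / (AUC_ref/D_ref)
      = (329/250) / (1605/500)
      = 1.316 / 3.21 = 0.4100 = 41.00%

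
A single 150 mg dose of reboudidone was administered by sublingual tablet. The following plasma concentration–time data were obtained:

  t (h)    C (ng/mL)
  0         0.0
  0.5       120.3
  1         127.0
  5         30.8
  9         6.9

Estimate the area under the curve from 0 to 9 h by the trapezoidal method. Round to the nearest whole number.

Trapezoidal AUC_0→9:
  [0→0.5]: (0.0+120.3)/2 × 0.5 = 30.075
  [0.5→1]: (120.3+127.0)/2 × 0.5 = 61.825
  [1→5]: (127.0+30.8)/2 × 4 = 315.6
  [5→9]: (30.8+6.9)/2 × 4 = 75.4
  Sum = 482.9 ng/mL·h

AUC = 483 ng/mL·h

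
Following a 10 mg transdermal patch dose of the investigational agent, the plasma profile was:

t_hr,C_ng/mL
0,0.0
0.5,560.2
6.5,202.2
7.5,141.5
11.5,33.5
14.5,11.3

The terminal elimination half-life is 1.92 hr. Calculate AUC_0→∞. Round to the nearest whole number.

AUC = 3048 ng/mL·hr

Trapezoidal AUC_0→14.5:
  [0→0.5]: (0.0+560.2)/2 × 0.5 = 140.05
  [0.5→6.5]: (560.2+202.2)/2 × 6 = 2287.2
  [6.5→7.5]: (202.2+141.5)/2 × 1 = 171.85
  [7.5→11.5]: (141.5+33.5)/2 × 4 = 350.0
  [11.5→14.5]: (33.5+11.3)/2 × 3 = 67.2
  Sum = 3016.3 ng/mL·hr
k_e = ln2 / t½ = 0.693147 / 1.92 = 0.3610 hr^-1
Extrapolated tail: C_last / k_e = 11.3 / 0.361 = 31.302
AUC_0→∞ = 3016.3 + 31.302 = 3047.602 ng/mL·hr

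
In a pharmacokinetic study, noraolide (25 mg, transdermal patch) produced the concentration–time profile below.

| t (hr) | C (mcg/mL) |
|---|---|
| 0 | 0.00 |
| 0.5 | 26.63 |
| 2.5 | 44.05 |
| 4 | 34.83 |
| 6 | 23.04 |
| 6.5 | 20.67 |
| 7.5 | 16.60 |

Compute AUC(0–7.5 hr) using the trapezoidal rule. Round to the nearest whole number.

AUC = 224 mcg/mL·hr

Trapezoidal AUC_0→7.5:
  [0→0.5]: (0.00+26.63)/2 × 0.5 = 6.6575
  [0.5→2.5]: (26.63+44.05)/2 × 2 = 70.68
  [2.5→4]: (44.05+34.83)/2 × 1.5 = 59.16
  [4→6]: (34.83+23.04)/2 × 2 = 57.87
  [6→6.5]: (23.04+20.67)/2 × 0.5 = 10.9275
  [6.5→7.5]: (20.67+16.60)/2 × 1 = 18.635
  Sum = 223.93 mcg/mL·hr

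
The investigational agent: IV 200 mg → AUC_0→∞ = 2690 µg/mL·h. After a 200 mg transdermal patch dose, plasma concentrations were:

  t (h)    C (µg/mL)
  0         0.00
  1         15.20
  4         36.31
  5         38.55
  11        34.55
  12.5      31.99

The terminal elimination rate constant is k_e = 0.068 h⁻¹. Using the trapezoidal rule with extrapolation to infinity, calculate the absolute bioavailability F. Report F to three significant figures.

Trapezoidal AUC_0→12.5 (transdermal patch):
  [0→1]: (0.00+15.20)/2 × 1 = 7.6
  [1→4]: (15.20+36.31)/2 × 3 = 77.265
  [4→5]: (36.31+38.55)/2 × 1 = 37.43
  [5→11]: (38.55+34.55)/2 × 6 = 219.3
  [11→12.5]: (34.55+31.99)/2 × 1.5 = 49.905
  Sum = 391.5 µg/mL·h
Tail: C_last/k_e = 31.99/0.068 = 470.441
AUC_0→∞ (transdermal patch) = 391.5 + 470.441 = 861.941 µg/mL·h
F = (AUC_ev/D_ev)/(AUC_iv/D_iv) = (861.941/200)/(2690/200) = 4.309705/13.45 = 0.3204

F = 0.320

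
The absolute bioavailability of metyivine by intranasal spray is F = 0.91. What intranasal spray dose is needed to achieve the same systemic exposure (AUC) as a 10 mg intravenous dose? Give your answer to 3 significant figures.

For equal systemic exposure: F × D_ev = D_iv
D_ev = D_iv / F = 10 / 0.91 = 10.989 mg

D_intranasal = 11.0 mg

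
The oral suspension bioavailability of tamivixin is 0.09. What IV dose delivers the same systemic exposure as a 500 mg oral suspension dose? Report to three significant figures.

D_iv = 45.0 mg

Systemic exposure from an extravascular dose = F × D_ev, so the equivalent IV dose is F × D_ev.
D_iv = F × D_ev = 0.09 × 500 = 45 mg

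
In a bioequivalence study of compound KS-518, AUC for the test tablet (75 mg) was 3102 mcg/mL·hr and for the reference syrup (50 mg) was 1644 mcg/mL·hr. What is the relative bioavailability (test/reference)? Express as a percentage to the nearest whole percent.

F_rel = 126%

F_rel = (AUC_test/D_test) / (AUC_ref/D_ref)
      = (3102/75) / (1644/50)
      = 41.36 / 32.88 = 1.2579 = 125.79%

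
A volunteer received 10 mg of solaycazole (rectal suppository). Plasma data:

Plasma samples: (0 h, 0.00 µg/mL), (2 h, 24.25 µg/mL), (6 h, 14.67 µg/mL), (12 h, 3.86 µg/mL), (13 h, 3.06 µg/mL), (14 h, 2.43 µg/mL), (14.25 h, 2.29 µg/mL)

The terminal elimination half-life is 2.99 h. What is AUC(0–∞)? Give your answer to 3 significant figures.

AUC = 174 µg/mL·h

Trapezoidal AUC_0→14.25:
  [0→2]: (0.00+24.25)/2 × 2 = 24.25
  [2→6]: (24.25+14.67)/2 × 4 = 77.84
  [6→12]: (14.67+3.86)/2 × 6 = 55.59
  [12→13]: (3.86+3.06)/2 × 1 = 3.46
  [13→14]: (3.06+2.43)/2 × 1 = 2.745
  [14→14.25]: (2.43+2.29)/2 × 0.25 = 0.59
  Sum = 164.475 µg/mL·h
k_e = ln2 / t½ = 0.693147 / 2.99 = 0.2318 h^-1
Extrapolated tail: C_last / k_e = 2.29 / 0.2318 = 9.879
AUC_0→∞ = 164.475 + 9.879 = 174.354 µg/mL·h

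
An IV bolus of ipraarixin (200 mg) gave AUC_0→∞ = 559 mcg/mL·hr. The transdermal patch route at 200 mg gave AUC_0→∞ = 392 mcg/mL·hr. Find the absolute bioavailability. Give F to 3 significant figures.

F = 0.701

F = (AUC_ev / D_ev) / (AUC_iv / D_iv)
  = (392/200) / (559/200)
  = 1.96 / 2.795 = 0.7013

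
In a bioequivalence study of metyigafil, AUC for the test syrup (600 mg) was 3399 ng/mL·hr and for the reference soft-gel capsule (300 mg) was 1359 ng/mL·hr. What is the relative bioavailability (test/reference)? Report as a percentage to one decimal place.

F_rel = (AUC_test/D_test) / (AUC_ref/D_ref)
      = (3399/600) / (1359/300)
      = 5.665 / 4.53 = 1.2506 = 125.06%

F_rel = 125.1%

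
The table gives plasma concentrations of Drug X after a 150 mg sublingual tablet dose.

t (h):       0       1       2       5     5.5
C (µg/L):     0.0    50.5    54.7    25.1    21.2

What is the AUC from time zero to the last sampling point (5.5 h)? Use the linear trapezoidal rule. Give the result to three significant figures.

AUC = 209 µg/L·h

Trapezoidal AUC_0→5.5:
  [0→1]: (0.0+50.5)/2 × 1 = 25.25
  [1→2]: (50.5+54.7)/2 × 1 = 52.6
  [2→5]: (54.7+25.1)/2 × 3 = 119.7
  [5→5.5]: (25.1+21.2)/2 × 0.5 = 11.575
  Sum = 209.125 µg/L·h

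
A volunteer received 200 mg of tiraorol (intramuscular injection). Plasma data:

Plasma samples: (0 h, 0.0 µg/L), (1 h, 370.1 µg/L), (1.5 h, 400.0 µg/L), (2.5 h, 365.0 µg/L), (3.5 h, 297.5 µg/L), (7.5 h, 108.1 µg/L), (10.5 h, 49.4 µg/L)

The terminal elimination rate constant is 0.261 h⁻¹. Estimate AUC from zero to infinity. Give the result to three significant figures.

Trapezoidal AUC_0→10.5:
  [0→1]: (0.0+370.1)/2 × 1 = 185.05
  [1→1.5]: (370.1+400.0)/2 × 0.5 = 192.525
  [1.5→2.5]: (400.0+365.0)/2 × 1 = 382.5
  [2.5→3.5]: (365.0+297.5)/2 × 1 = 331.25
  [3.5→7.5]: (297.5+108.1)/2 × 4 = 811.2
  [7.5→10.5]: (108.1+49.4)/2 × 3 = 236.25
  Sum = 2138.775 µg/L·h
Extrapolated tail: C_last / k_e = 49.4 / 0.261 = 189.272
AUC_0→∞ = 2138.775 + 189.272 = 2328.047 µg/L·h

AUC = 2330 µg/L·h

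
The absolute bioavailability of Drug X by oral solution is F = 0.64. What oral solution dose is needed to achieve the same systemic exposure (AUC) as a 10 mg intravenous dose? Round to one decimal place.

D_oral = 15.6 mg

For equal systemic exposure: F × D_ev = D_iv
D_ev = D_iv / F = 10 / 0.64 = 15.625 mg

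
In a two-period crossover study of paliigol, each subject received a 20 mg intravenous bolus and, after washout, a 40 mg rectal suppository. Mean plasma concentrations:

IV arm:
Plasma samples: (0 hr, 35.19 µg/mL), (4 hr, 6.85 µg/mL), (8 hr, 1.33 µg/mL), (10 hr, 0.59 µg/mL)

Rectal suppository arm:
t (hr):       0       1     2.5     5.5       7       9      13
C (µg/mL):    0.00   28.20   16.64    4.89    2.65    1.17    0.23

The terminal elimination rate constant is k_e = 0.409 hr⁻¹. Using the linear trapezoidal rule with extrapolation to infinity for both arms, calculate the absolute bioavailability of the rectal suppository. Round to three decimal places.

F = 0.447

Trapezoidal AUC_0→10 (IV):
  [0→4]: (35.19+6.85)/2 × 4 = 84.08
  [4→8]: (6.85+1.33)/2 × 4 = 16.36
  [8→10]: (1.33+0.59)/2 × 2 = 1.92
  Sum = 102.36 µg/mL·hr
IV tail: 0.59/0.409 = 1.443; AUC_iv,0→∞ = 102.36 + 1.443 = 103.803 µg/mL·hr
Trapezoidal AUC_0→13 (rectal suppository):
  [0→1]: (0.00+28.20)/2 × 1 = 14.1
  [1→2.5]: (28.20+16.64)/2 × 1.5 = 33.63
  [2.5→5.5]: (16.64+4.89)/2 × 3 = 32.295
  [5.5→7]: (4.89+2.65)/2 × 1.5 = 5.655
  [7→9]: (2.65+1.17)/2 × 2 = 3.82
  [9→13]: (1.17+0.23)/2 × 4 = 2.8
  Sum = 92.3 µg/mL·hr
rectal suppository tail: 0.23/0.409 = 0.562; AUC_ev,0→∞ = 92.3 + 0.562 = 92.862 µg/mL·hr
F = (AUC_ev/D_ev)/(AUC_iv/D_iv) = (92.862/40)/(103.803/20) = 2.32155/5.19015 = 0.4473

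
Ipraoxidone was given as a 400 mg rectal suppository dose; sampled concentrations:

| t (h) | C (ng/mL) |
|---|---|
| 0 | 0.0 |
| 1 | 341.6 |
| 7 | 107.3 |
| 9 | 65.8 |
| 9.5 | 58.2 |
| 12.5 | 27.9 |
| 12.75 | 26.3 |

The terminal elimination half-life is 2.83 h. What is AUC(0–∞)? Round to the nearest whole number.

AUC = 1965 ng/mL·h

Trapezoidal AUC_0→12.75:
  [0→1]: (0.0+341.6)/2 × 1 = 170.8
  [1→7]: (341.6+107.3)/2 × 6 = 1346.7
  [7→9]: (107.3+65.8)/2 × 2 = 173.1
  [9→9.5]: (65.8+58.2)/2 × 0.5 = 31.0
  [9.5→12.5]: (58.2+27.9)/2 × 3 = 129.15
  [12.5→12.75]: (27.9+26.3)/2 × 0.25 = 6.775
  Sum = 1857.525 ng/mL·h
k_e = ln2 / t½ = 0.693147 / 2.83 = 0.2449 h^-1
Extrapolated tail: C_last / k_e = 26.3 / 0.2449 = 107.391
AUC_0→∞ = 1857.525 + 107.391 = 1964.916 ng/mL·h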